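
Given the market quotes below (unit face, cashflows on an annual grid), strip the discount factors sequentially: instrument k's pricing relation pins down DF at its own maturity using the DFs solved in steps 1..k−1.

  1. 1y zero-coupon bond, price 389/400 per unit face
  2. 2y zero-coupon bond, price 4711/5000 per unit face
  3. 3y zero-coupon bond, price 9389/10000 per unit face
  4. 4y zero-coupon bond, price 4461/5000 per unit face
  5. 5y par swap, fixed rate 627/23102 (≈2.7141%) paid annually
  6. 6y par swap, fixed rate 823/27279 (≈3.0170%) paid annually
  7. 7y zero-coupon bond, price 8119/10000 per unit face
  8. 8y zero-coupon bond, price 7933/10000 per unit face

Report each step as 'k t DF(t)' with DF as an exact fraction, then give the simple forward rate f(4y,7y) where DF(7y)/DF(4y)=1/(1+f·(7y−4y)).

1 1 389/400
2 2 4711/5000
3 3 9389/10000
4 4 4461/5000
5 5 4373/5000
6 6 4177/5000
7 7 8119/10000
8 8 7933/10000
f(4y,7y) = ((4461/5000)/(8119/10000) − 1)/(3) = 803/24357 ≈ 3.2968%

step 1 [1y] zero: DF = P = 389/400 ≈ 0.972500
step 2 [2y] zero: DF = P = 4711/5000 ≈ 0.942200
step 3 [3y] zero: DF = P = 9389/10000 ≈ 0.938900
step 4 [4y] zero: DF = P = 4461/5000 ≈ 0.892200
step 5 [5y] swap r/1=627/23102: DF=(1 − 627/23102·(0.972500+0.942200+0.938900+0.892200))/(1+627/23102) = 4373/5000 ≈ 0.874600
step 6 [6y] swap r/1=823/27279: DF=(1 − 823/27279·(0.972500+0.942200+0.938900+0.892200+0.874600))/(1+823/27279) = 4177/5000 ≈ 0.835400
step 7 [7y] zero: DF = P = 8119/10000 ≈ 0.811900
step 8 [8y] zero: DF = P = 7933/10000 ≈ 0.793300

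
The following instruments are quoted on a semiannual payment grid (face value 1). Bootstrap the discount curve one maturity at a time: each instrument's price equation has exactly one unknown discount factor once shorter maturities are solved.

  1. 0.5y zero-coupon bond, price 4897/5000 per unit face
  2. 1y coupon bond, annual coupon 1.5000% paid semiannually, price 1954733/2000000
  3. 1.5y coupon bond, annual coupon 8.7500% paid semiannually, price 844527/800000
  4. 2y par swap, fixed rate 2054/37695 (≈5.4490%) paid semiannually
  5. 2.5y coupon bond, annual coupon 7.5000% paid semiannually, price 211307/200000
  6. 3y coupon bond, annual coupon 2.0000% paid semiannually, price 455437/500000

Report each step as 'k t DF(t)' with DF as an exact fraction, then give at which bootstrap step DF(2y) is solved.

1 1/2 4897/5000
2 1 2407/2500
3 3/2 93/100
4 2 8973/10000
5 5/2 8821/10000
6 3 4279/5000
DF(2y) is solved at step 4

step 1 [0.5y] zero: DF = P = 4897/5000 ≈ 0.979400
step 2 [1y] bond c/2=3/400: DF=(1954733/2000000 − 3/400·(0.979400))/(1+3/400) = 2407/2500 ≈ 0.962800
step 3 [1.5y] bond c/2=7/160: DF=(844527/800000 − 7/160·(0.979400+0.962800))/(1+7/160) = 93/100 ≈ 0.930000
step 4 [2y] swap r/2=1027/37695: DF=(1 − 1027/37695·(0.979400+0.962800+0.930000))/(1+1027/37695) = 8973/10000 ≈ 0.897300
step 5 [2.5y] bond c/2=3/80: DF=(211307/200000 − 3/80·(0.979400+0.962800+0.930000+0.897300))/(1+3/80) = 8821/10000 ≈ 0.882100
step 6 [3y] bond c/2=1/100: DF=(455437/500000 − 1/100·(0.979400+0.962800+0.930000+0.897300+0.882100))/(1+1/100) = 4279/5000 ≈ 0.855800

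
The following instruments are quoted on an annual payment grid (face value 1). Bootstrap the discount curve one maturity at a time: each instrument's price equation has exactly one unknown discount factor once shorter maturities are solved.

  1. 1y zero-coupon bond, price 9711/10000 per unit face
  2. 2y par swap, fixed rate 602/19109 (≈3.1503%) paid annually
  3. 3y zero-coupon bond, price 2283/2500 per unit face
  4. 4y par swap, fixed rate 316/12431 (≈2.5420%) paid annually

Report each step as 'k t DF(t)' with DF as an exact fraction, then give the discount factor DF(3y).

step 1 [1y] zero: DF = P = 9711/10000 ≈ 0.971100
step 2 [2y] swap r/1=602/19109: DF=(1 − 602/19109·(0.971100))/(1+602/19109) = 4699/5000 ≈ 0.939800
step 3 [3y] zero: DF = P = 2283/2500 ≈ 0.913200
step 4 [4y] swap r/1=316/12431: DF=(1 − 316/12431·(0.971100+0.939800+0.913200))/(1+316/12431) = 2263/2500 ≈ 0.905200

1 1 9711/10000
2 2 4699/5000
3 3 2283/2500
4 4 2263/2500
DF(3y) = 2283/2500 ≈ 0.913200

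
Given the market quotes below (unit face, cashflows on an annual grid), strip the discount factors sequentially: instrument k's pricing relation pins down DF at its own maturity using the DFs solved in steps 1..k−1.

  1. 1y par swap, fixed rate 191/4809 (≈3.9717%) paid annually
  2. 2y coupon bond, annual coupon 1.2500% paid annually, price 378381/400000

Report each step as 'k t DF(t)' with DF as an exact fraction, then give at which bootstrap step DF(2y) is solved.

1 1 4809/5000
2 2 1153/1250
DF(2y) is solved at step 2

step 1 [1y] swap r/1=191/4809: DF=(1 − 191/4809·(0))/(1+191/4809) = 4809/5000 ≈ 0.961800
step 2 [2y] bond c/1=1/80: DF=(378381/400000 − 1/80·(0.961800))/(1+1/80) = 1153/1250 ≈ 0.922400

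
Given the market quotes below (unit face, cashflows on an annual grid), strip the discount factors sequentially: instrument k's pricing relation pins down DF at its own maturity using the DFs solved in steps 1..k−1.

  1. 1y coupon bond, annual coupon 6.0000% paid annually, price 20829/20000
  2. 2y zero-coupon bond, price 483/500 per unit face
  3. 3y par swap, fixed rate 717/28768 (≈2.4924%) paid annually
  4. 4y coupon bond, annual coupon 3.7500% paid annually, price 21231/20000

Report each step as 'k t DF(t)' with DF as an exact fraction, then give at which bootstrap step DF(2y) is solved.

step 1 [1y] bond c/1=3/50: DF=(20829/20000 − 3/50·(0))/(1+3/50) = 393/400 ≈ 0.982500
step 2 [2y] zero: DF = P = 483/500 ≈ 0.966000
step 3 [3y] swap r/1=717/28768: DF=(1 − 717/28768·(0.982500+0.966000))/(1+717/28768) = 9283/10000 ≈ 0.928300
step 4 [4y] bond c/1=3/80: DF=(21231/20000 − 3/80·(0.982500+0.966000+0.928300))/(1+3/80) = 1149/1250 ≈ 0.919200

1 1 393/400
2 2 483/500
3 3 9283/10000
4 4 1149/1250
DF(2y) is solved at step 2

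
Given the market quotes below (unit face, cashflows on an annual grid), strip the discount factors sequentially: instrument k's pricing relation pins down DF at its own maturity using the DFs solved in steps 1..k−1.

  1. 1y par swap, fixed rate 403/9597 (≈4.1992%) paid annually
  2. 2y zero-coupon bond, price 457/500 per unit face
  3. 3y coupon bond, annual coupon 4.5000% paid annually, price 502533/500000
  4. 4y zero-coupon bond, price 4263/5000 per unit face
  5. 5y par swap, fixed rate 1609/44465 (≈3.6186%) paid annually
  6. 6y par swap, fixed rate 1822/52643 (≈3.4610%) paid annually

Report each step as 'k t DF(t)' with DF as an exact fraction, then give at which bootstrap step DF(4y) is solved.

1 1 9597/10000
2 2 457/500
3 3 8811/10000
4 4 4263/5000
5 5 8391/10000
6 6 4089/5000
DF(4y) is solved at step 4

step 1 [1y] swap r/1=403/9597: DF=(1 − 403/9597·(0))/(1+403/9597) = 9597/10000 ≈ 0.959700
step 2 [2y] zero: DF = P = 457/500 ≈ 0.914000
step 3 [3y] bond c/1=9/200: DF=(502533/500000 − 9/200·(0.959700+0.914000))/(1+9/200) = 8811/10000 ≈ 0.881100
step 4 [4y] zero: DF = P = 4263/5000 ≈ 0.852600
step 5 [5y] swap r/1=1609/44465: DF=(1 − 1609/44465·(0.959700+0.914000+0.881100+0.852600))/(1+1609/44465) = 8391/10000 ≈ 0.839100
step 6 [6y] swap r/1=1822/52643: DF=(1 − 1822/52643·(0.959700+0.914000+0.881100+0.852600+0.839100))/(1+1822/52643) = 4089/5000 ≈ 0.817800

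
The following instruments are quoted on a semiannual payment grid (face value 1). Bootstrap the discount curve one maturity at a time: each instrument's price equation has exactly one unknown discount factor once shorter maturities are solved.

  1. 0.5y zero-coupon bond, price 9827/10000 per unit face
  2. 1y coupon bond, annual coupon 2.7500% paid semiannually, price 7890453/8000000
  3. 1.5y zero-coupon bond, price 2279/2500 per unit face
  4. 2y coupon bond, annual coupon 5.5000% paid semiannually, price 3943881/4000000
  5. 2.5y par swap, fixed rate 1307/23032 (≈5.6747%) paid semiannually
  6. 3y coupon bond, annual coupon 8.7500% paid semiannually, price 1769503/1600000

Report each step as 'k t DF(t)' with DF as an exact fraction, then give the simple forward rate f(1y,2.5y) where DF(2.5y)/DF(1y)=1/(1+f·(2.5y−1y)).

step 1 [0.5y] zero: DF = P = 9827/10000 ≈ 0.982700
step 2 [1y] bond c/2=11/800: DF=(7890453/8000000 − 11/800·(0.982700))/(1+11/800) = 2399/2500 ≈ 0.959600
step 3 [1.5y] zero: DF = P = 2279/2500 ≈ 0.911600
step 4 [2y] bond c/2=11/400: DF=(3943881/4000000 − 11/400·(0.982700+0.959600+0.911600))/(1+11/400) = 552/625 ≈ 0.883200
step 5 [2.5y] swap r/2=1307/46064: DF=(1 − 1307/46064·(0.982700+0.959600+0.911600+0.883200))/(1+1307/46064) = 8693/10000 ≈ 0.869300
step 6 [3y] bond c/2=7/160: DF=(1769503/1600000 − 7/160·(0.982700+0.959600+0.911600+0.883200+0.869300))/(1+7/160) = 1733/2000 ≈ 0.866500

1 1/2 9827/10000
2 1 2399/2500
3 3/2 2279/2500
4 2 552/625
5 5/2 8693/10000
6 3 1733/2000
f(1y,2.5y) = ((2399/2500)/(8693/10000) − 1)/(3/2) = 602/8693 ≈ 6.9251%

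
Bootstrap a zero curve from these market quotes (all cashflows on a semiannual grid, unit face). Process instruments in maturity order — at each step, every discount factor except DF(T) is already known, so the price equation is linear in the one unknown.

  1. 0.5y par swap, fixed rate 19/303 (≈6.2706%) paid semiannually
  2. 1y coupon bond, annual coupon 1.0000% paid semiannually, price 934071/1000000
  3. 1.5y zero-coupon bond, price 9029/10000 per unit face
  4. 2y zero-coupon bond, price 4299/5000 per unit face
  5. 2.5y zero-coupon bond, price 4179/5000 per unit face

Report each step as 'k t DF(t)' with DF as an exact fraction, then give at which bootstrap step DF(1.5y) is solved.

1 1/2 606/625
2 1 4623/5000
3 3/2 9029/10000
4 2 4299/5000
5 5/2 4179/5000
DF(1.5y) is solved at step 3

step 1 [0.5y] swap r/2=19/606: DF=(1 − 19/606·(0))/(1+19/606) = 606/625 ≈ 0.969600
step 2 [1y] bond c/2=1/200: DF=(934071/1000000 − 1/200·(0.969600))/(1+1/200) = 4623/5000 ≈ 0.924600
step 3 [1.5y] zero: DF = P = 9029/10000 ≈ 0.902900
step 4 [2y] zero: DF = P = 4299/5000 ≈ 0.859800
step 5 [2.5y] zero: DF = P = 4179/5000 ≈ 0.835800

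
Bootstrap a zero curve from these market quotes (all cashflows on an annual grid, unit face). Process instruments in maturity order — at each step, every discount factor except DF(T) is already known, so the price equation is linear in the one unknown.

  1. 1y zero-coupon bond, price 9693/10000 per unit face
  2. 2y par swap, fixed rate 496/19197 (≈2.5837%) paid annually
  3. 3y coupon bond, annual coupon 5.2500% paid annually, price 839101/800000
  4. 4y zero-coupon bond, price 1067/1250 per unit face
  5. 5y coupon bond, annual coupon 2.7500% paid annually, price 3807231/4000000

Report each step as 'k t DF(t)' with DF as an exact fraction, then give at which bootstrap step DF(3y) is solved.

step 1 [1y] zero: DF = P = 9693/10000 ≈ 0.969300
step 2 [2y] swap r/1=496/19197: DF=(1 − 496/19197·(0.969300))/(1+496/19197) = 594/625 ≈ 0.950400
step 3 [3y] bond c/1=21/400: DF=(839101/800000 − 21/400·(0.969300+0.950400))/(1+21/400) = 563/625 ≈ 0.900800
step 4 [4y] zero: DF = P = 1067/1250 ≈ 0.853600
step 5 [5y] bond c/1=11/400: DF=(3807231/4000000 − 11/400·(0.969300+0.950400+0.900800+0.853600))/(1+11/400) = 207/250 ≈ 0.828000

1 1 9693/10000
2 2 594/625
3 3 563/625
4 4 1067/1250
5 5 207/250
DF(3y) is solved at step 3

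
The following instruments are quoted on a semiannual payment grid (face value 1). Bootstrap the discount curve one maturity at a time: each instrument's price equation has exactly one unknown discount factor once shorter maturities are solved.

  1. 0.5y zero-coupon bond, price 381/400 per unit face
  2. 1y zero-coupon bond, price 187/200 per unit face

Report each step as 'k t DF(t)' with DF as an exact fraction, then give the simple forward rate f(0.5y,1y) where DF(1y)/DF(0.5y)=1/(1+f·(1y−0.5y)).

step 1 [0.5y] zero: DF = P = 381/400 ≈ 0.952500
step 2 [1y] zero: DF = P = 187/200 ≈ 0.935000

1 1/2 381/400
2 1 187/200
f(0.5y,1y) = ((381/400)/(187/200) − 1)/(1/2) = 7/187 ≈ 3.7433%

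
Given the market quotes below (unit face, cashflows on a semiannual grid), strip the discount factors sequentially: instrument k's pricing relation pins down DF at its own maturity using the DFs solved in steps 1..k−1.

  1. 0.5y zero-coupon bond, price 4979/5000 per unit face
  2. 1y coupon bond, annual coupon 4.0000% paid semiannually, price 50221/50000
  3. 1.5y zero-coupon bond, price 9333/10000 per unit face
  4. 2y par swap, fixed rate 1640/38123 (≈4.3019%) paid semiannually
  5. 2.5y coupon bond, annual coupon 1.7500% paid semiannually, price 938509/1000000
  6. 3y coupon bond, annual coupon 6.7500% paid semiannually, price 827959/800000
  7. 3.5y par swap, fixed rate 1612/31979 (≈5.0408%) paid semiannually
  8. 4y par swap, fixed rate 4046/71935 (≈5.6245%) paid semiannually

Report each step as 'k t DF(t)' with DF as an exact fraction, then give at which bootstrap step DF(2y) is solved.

step 1 [0.5y] zero: DF = P = 4979/5000 ≈ 0.995800
step 2 [1y] bond c/2=1/50: DF=(50221/50000 − 1/50·(0.995800))/(1+1/50) = 2413/2500 ≈ 0.965200
step 3 [1.5y] zero: DF = P = 9333/10000 ≈ 0.933300
step 4 [2y] swap r/2=820/38123: DF=(1 − 820/38123·(0.995800+0.965200+0.933300))/(1+820/38123) = 459/500 ≈ 0.918000
step 5 [2.5y] bond c/2=7/800: DF=(938509/1000000 − 7/800·(0.995800+0.965200+0.933300+0.918000))/(1+7/800) = 8973/10000 ≈ 0.897300
step 6 [3y] bond c/2=27/800: DF=(827959/800000 − 27/800·(0.995800+0.965200+0.933300+0.918000+0.897300))/(1+27/800) = 4237/5000 ≈ 0.847400
step 7 [3.5y] swap r/2=806/31979: DF=(1 − 806/31979·(0.995800+0.965200+0.933300+0.918000+0.897300+0.847400))/(1+806/31979) = 2097/2500 ≈ 0.838800
step 8 [4y] swap r/2=2023/71935: DF=(1 − 2023/71935·(0.995800+0.965200+0.933300+0.918000+0.897300+0.847400+0.838800))/(1+2023/71935) = 7977/10000 ≈ 0.797700

1 1/2 4979/5000
2 1 2413/2500
3 3/2 9333/10000
4 2 459/500
5 5/2 8973/10000
6 3 4237/5000
7 7/2 2097/2500
8 4 7977/10000
DF(2y) is solved at step 4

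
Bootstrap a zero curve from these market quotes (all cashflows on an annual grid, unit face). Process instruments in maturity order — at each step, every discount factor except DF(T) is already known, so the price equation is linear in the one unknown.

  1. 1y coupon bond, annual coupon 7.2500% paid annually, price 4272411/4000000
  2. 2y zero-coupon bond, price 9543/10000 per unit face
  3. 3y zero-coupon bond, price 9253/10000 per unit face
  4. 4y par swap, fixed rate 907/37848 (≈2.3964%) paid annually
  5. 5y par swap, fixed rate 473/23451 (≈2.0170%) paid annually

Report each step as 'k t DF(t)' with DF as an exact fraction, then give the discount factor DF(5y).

1 1 9959/10000
2 2 9543/10000
3 3 9253/10000
4 4 9093/10000
5 5 4527/5000
DF(5y) = 4527/5000 ≈ 0.905400

step 1 [1y] bond c/1=29/400: DF=(4272411/4000000 − 29/400·(0))/(1+29/400) = 9959/10000 ≈ 0.995900
step 2 [2y] zero: DF = P = 9543/10000 ≈ 0.954300
step 3 [3y] zero: DF = P = 9253/10000 ≈ 0.925300
step 4 [4y] swap r/1=907/37848: DF=(1 − 907/37848·(0.995900+0.954300+0.925300))/(1+907/37848) = 9093/10000 ≈ 0.909300
step 5 [5y] swap r/1=473/23451: DF=(1 − 473/23451·(0.995900+0.954300+0.925300+0.909300))/(1+473/23451) = 4527/5000 ≈ 0.905400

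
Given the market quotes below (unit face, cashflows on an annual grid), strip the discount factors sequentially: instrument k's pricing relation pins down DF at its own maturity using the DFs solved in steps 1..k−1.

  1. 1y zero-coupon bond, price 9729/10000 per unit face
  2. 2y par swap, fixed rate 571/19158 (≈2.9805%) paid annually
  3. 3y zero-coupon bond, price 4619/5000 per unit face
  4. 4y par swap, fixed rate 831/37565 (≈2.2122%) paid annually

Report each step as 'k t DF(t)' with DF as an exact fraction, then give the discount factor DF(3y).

1 1 9729/10000
2 2 9429/10000
3 3 4619/5000
4 4 9169/10000
DF(3y) = 4619/5000 ≈ 0.923800

step 1 [1y] zero: DF = P = 9729/10000 ≈ 0.972900
step 2 [2y] swap r/1=571/19158: DF=(1 − 571/19158·(0.972900))/(1+571/19158) = 9429/10000 ≈ 0.942900
step 3 [3y] zero: DF = P = 4619/5000 ≈ 0.923800
step 4 [4y] swap r/1=831/37565: DF=(1 − 831/37565·(0.972900+0.942900+0.923800))/(1+831/37565) = 9169/10000 ≈ 0.916900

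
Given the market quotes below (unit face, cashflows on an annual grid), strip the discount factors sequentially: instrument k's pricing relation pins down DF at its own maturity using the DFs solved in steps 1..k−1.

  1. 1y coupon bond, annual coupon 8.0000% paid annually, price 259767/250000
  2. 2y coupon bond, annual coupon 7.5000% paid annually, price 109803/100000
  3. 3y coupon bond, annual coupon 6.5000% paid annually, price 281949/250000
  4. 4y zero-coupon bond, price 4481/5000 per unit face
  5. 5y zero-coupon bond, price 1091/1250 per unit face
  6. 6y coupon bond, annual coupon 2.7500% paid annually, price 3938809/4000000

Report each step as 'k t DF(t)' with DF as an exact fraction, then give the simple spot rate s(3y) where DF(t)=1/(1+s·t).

step 1 [1y] bond c/1=2/25: DF=(259767/250000 − 2/25·(0))/(1+2/25) = 9621/10000 ≈ 0.962100
step 2 [2y] bond c/1=3/40: DF=(109803/100000 − 3/40·(0.962100))/(1+3/40) = 9543/10000 ≈ 0.954300
step 3 [3y] bond c/1=13/200: DF=(281949/250000 − 13/200·(0.962100+0.954300))/(1+13/200) = 471/500 ≈ 0.942000
step 4 [4y] zero: DF = P = 4481/5000 ≈ 0.896200
step 5 [5y] zero: DF = P = 1091/1250 ≈ 0.872800
step 6 [6y] bond c/1=11/400: DF=(3938809/4000000 − 11/400·(0.962100+0.954300+0.942000+0.896200+0.872800))/(1+11/400) = 1669/2000 ≈ 0.834500

1 1 9621/10000
2 2 9543/10000
3 3 471/500
4 4 4481/5000
5 5 1091/1250
6 6 1669/2000
s(3y) = (1/(471/500) − 1)/(3) = 29/1413 ≈ 2.0524%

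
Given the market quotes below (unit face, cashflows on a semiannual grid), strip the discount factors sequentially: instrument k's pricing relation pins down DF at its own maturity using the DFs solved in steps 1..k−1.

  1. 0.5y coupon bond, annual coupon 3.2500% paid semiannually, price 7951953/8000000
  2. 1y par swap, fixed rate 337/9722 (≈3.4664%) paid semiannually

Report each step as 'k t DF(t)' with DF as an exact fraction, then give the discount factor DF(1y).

step 1 [0.5y] bond c/2=13/800: DF=(7951953/8000000 − 13/800·(0))/(1+13/800) = 9781/10000 ≈ 0.978100
step 2 [1y] swap r/2=337/19444: DF=(1 − 337/19444·(0.978100))/(1+337/19444) = 9663/10000 ≈ 0.966300

1 1/2 9781/10000
2 1 9663/10000
DF(1y) = 9663/10000 ≈ 0.966300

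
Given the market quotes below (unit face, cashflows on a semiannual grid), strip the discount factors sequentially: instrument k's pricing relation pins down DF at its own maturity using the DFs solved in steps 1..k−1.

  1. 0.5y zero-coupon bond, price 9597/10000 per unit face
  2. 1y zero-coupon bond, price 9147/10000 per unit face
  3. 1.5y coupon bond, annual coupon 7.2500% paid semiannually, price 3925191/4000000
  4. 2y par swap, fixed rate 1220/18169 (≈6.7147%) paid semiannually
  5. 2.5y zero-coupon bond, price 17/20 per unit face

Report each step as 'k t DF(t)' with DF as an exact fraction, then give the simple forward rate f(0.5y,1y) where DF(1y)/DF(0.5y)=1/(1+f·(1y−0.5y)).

1 1/2 9597/10000
2 1 9147/10000
3 3/2 4407/5000
4 2 439/500
5 5/2 17/20
f(0.5y,1y) = ((9597/10000)/(9147/10000) − 1)/(1/2) = 300/3049 ≈ 9.8393%

step 1 [0.5y] zero: DF = P = 9597/10000 ≈ 0.959700
step 2 [1y] zero: DF = P = 9147/10000 ≈ 0.914700
step 3 [1.5y] bond c/2=29/800: DF=(3925191/4000000 − 29/800·(0.959700+0.914700))/(1+29/800) = 4407/5000 ≈ 0.881400
step 4 [2y] swap r/2=610/18169: DF=(1 − 610/18169·(0.959700+0.914700+0.881400))/(1+610/18169) = 439/500 ≈ 0.878000
step 5 [2.5y] zero: DF = P = 17/20 ≈ 0.850000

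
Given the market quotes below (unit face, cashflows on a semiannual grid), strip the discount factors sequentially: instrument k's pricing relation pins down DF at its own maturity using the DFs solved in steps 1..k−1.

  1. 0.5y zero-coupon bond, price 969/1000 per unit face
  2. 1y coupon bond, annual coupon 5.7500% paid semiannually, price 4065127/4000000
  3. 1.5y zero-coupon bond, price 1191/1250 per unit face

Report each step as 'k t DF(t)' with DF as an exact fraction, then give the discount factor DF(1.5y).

1 1/2 969/1000
2 1 1201/1250
3 3/2 1191/1250
DF(1.5y) = 1191/1250 ≈ 0.952800

step 1 [0.5y] zero: DF = P = 969/1000 ≈ 0.969000
step 2 [1y] bond c/2=23/800: DF=(4065127/4000000 − 23/800·(0.969000))/(1+23/800) = 1201/1250 ≈ 0.960800
step 3 [1.5y] zero: DF = P = 1191/1250 ≈ 0.952800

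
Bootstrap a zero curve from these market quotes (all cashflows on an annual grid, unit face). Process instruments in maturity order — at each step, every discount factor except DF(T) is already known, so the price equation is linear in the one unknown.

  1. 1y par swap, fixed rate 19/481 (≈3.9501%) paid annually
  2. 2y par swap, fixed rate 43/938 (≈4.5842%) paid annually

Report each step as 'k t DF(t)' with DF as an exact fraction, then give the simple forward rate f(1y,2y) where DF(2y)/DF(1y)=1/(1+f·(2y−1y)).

1 1 481/500
2 2 457/500
f(1y,2y) = ((481/500)/(457/500) − 1)/(1) = 24/457 ≈ 5.2516%

step 1 [1y] swap r/1=19/481: DF=(1 − 19/481·(0))/(1+19/481) = 481/500 ≈ 0.962000
step 2 [2y] swap r/1=43/938: DF=(1 − 43/938·(0.962000))/(1+43/938) = 457/500 ≈ 0.914000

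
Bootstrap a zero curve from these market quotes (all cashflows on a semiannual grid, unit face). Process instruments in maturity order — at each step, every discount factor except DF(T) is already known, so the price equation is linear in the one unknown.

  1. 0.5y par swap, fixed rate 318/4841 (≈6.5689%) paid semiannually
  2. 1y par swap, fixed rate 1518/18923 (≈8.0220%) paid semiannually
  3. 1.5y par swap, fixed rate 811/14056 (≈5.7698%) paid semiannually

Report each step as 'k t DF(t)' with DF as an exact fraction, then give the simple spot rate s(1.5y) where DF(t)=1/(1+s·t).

step 1 [0.5y] swap r/2=159/4841: DF=(1 − 159/4841·(0))/(1+159/4841) = 4841/5000 ≈ 0.968200
step 2 [1y] swap r/2=759/18923: DF=(1 − 759/18923·(0.968200))/(1+759/18923) = 9241/10000 ≈ 0.924100
step 3 [1.5y] swap r/2=811/28112: DF=(1 − 811/28112·(0.968200+0.924100))/(1+811/28112) = 9189/10000 ≈ 0.918900

1 1/2 4841/5000
2 1 9241/10000
3 3/2 9189/10000
s(1.5y) = (1/(9189/10000) − 1)/(3/2) = 1622/27567 ≈ 5.8838%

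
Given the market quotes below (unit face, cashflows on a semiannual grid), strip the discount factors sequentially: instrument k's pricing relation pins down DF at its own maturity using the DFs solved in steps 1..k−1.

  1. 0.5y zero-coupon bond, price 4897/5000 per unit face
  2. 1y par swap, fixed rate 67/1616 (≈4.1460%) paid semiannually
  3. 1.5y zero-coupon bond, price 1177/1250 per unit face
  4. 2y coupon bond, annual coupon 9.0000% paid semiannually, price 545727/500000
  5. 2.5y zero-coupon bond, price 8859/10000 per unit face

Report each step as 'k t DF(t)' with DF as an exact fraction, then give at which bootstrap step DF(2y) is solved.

1 1/2 4897/5000
2 1 4799/5000
3 3/2 1177/1250
4 2 2301/2500
5 5/2 8859/10000
DF(2y) is solved at step 4

step 1 [0.5y] zero: DF = P = 4897/5000 ≈ 0.979400
step 2 [1y] swap r/2=67/3232: DF=(1 − 67/3232·(0.979400))/(1+67/3232) = 4799/5000 ≈ 0.959800
step 3 [1.5y] zero: DF = P = 1177/1250 ≈ 0.941600
step 4 [2y] bond c/2=9/200: DF=(545727/500000 − 9/200·(0.979400+0.959800+0.941600))/(1+9/200) = 2301/2500 ≈ 0.920400
step 5 [2.5y] zero: DF = P = 8859/10000 ≈ 0.885900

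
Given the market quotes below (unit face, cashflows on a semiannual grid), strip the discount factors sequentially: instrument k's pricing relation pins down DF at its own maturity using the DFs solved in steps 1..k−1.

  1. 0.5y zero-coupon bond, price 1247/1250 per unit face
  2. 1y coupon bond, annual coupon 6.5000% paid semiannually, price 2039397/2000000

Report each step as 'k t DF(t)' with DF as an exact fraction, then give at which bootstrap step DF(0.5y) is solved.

step 1 [0.5y] zero: DF = P = 1247/1250 ≈ 0.997600
step 2 [1y] bond c/2=13/400: DF=(2039397/2000000 − 13/400·(0.997600))/(1+13/400) = 4781/5000 ≈ 0.956200

1 1/2 1247/1250
2 1 4781/5000
DF(0.5y) is solved at step 1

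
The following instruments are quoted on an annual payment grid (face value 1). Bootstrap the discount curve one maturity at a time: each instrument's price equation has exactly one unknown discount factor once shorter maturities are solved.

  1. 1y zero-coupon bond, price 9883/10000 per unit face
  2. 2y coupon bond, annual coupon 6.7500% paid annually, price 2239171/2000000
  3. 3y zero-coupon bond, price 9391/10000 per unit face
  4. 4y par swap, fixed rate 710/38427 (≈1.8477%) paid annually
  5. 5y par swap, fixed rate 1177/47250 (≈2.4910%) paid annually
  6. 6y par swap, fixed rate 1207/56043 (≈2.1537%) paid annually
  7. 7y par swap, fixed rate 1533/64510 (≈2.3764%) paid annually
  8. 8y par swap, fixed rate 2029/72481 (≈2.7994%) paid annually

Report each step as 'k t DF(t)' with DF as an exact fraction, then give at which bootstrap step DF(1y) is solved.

1 1 9883/10000
2 2 9863/10000
3 3 9391/10000
4 4 929/1000
5 5 8823/10000
6 6 8793/10000
7 7 8467/10000
8 8 7971/10000
DF(1y) is solved at step 1

step 1 [1y] zero: DF = P = 9883/10000 ≈ 0.988300
step 2 [2y] bond c/1=27/400: DF=(2239171/2000000 − 27/400·(0.988300))/(1+27/400) = 9863/10000 ≈ 0.986300
step 3 [3y] zero: DF = P = 9391/10000 ≈ 0.939100
step 4 [4y] swap r/1=710/38427: DF=(1 − 710/38427·(0.988300+0.986300+0.939100))/(1+710/38427) = 929/1000 ≈ 0.929000
step 5 [5y] swap r/1=1177/47250: DF=(1 − 1177/47250·(0.988300+0.986300+0.939100+0.929000))/(1+1177/47250) = 8823/10000 ≈ 0.882300
step 6 [6y] swap r/1=1207/56043: DF=(1 − 1207/56043·(0.988300+0.986300+0.939100+0.929000+0.882300))/(1+1207/56043) = 8793/10000 ≈ 0.879300
step 7 [7y] swap r/1=1533/64510: DF=(1 − 1533/64510·(0.988300+0.986300+0.939100+0.929000+0.882300+0.879300))/(1+1533/64510) = 8467/10000 ≈ 0.846700
step 8 [8y] swap r/1=2029/72481: DF=(1 − 2029/72481·(0.988300+0.986300+0.939100+0.929000+0.882300+0.879300+0.846700))/(1+2029/72481) = 7971/10000 ≈ 0.797100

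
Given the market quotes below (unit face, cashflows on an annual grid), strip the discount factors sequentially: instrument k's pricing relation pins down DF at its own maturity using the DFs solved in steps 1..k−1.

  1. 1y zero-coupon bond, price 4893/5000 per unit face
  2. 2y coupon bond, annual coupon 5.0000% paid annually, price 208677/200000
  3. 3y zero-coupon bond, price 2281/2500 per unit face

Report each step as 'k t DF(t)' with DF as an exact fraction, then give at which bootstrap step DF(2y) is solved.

1 1 4893/5000
2 2 9471/10000
3 3 2281/2500
DF(2y) is solved at step 2

step 1 [1y] zero: DF = P = 4893/5000 ≈ 0.978600
step 2 [2y] bond c/1=1/20: DF=(208677/200000 − 1/20·(0.978600))/(1+1/20) = 9471/10000 ≈ 0.947100
step 3 [3y] zero: DF = P = 2281/2500 ≈ 0.912400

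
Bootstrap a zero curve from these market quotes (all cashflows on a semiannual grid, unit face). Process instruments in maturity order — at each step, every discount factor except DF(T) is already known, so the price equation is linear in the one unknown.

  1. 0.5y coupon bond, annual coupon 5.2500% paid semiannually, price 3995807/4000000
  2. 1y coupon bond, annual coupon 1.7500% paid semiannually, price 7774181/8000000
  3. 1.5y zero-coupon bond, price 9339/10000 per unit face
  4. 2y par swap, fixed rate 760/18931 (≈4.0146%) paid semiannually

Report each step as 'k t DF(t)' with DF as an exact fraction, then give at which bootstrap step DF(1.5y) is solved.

step 1 [0.5y] bond c/2=21/800: DF=(3995807/4000000 − 21/800·(0))/(1+21/800) = 4867/5000 ≈ 0.973400
step 2 [1y] bond c/2=7/800: DF=(7774181/8000000 − 7/800·(0.973400))/(1+7/800) = 9549/10000 ≈ 0.954900
step 3 [1.5y] zero: DF = P = 9339/10000 ≈ 0.933900
step 4 [2y] swap r/2=380/18931: DF=(1 − 380/18931·(0.973400+0.954900+0.933900))/(1+380/18931) = 231/250 ≈ 0.924000

1 1/2 4867/5000
2 1 9549/10000
3 3/2 9339/10000
4 2 231/250
DF(1.5y) is solved at step 3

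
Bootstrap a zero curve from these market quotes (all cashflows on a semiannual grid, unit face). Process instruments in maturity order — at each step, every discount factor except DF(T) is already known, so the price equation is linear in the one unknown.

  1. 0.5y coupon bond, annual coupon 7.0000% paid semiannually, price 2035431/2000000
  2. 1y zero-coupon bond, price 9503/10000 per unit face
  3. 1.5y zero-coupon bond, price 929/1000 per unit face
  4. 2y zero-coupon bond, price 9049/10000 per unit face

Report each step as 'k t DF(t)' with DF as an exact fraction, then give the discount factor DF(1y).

1 1/2 9833/10000
2 1 9503/10000
3 3/2 929/1000
4 2 9049/10000
DF(1y) = 9503/10000 ≈ 0.950300

step 1 [0.5y] bond c/2=7/200: DF=(2035431/2000000 − 7/200·(0))/(1+7/200) = 9833/10000 ≈ 0.983300
step 2 [1y] zero: DF = P = 9503/10000 ≈ 0.950300
step 3 [1.5y] zero: DF = P = 929/1000 ≈ 0.929000
step 4 [2y] zero: DF = P = 9049/10000 ≈ 0.904900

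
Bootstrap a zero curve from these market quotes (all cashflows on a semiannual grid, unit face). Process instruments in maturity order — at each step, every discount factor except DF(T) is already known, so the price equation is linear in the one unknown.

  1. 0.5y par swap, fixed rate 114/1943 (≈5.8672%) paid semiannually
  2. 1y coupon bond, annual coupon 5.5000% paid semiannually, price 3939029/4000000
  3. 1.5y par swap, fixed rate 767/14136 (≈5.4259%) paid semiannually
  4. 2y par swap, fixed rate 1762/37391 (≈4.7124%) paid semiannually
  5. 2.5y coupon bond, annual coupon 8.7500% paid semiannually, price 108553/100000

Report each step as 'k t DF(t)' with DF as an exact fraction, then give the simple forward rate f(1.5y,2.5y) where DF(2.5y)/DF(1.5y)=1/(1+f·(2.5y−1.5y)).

step 1 [0.5y] swap r/2=57/1943: DF=(1 − 57/1943·(0))/(1+57/1943) = 1943/2000 ≈ 0.971500
step 2 [1y] bond c/2=11/400: DF=(3939029/4000000 − 11/400·(0.971500))/(1+11/400) = 2331/2500 ≈ 0.932400
step 3 [1.5y] swap r/2=767/28272: DF=(1 − 767/28272·(0.971500+0.932400))/(1+767/28272) = 9233/10000 ≈ 0.923300
step 4 [2y] swap r/2=881/37391: DF=(1 − 881/37391·(0.971500+0.932400+0.923300))/(1+881/37391) = 9119/10000 ≈ 0.911900
step 5 [2.5y] bond c/2=7/160: DF=(108553/100000 − 7/160·(0.971500+0.932400+0.923300+0.911900))/(1+7/160) = 8833/10000 ≈ 0.883300

1 1/2 1943/2000
2 1 2331/2500
3 3/2 9233/10000
4 2 9119/10000
5 5/2 8833/10000
f(1.5y,2.5y) = ((9233/10000)/(8833/10000) − 1)/(1) = 400/8833 ≈ 4.5285%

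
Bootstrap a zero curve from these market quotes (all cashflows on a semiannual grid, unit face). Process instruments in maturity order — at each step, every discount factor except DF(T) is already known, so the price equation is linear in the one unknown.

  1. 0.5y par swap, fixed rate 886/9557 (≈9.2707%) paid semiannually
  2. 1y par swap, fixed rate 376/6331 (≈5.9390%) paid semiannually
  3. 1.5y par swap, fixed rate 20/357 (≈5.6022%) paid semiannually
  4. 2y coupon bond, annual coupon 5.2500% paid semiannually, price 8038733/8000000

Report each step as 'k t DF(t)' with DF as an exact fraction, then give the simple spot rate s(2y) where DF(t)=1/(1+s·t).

step 1 [0.5y] swap r/2=443/9557: DF=(1 − 443/9557·(0))/(1+443/9557) = 9557/10000 ≈ 0.955700
step 2 [1y] swap r/2=188/6331: DF=(1 − 188/6331·(0.955700))/(1+188/6331) = 2359/2500 ≈ 0.943600
step 3 [1.5y] swap r/2=10/357: DF=(1 − 10/357·(0.955700+0.943600))/(1+10/357) = 921/1000 ≈ 0.921000
step 4 [2y] bond c/2=21/800: DF=(8038733/8000000 − 21/800·(0.955700+0.943600+0.921000))/(1+21/800) = 907/1000 ≈ 0.907000

1 1/2 9557/10000
2 1 2359/2500
3 3/2 921/1000
4 2 907/1000
s(2y) = (1/(907/1000) − 1)/(2) = 93/1814 ≈ 5.1268%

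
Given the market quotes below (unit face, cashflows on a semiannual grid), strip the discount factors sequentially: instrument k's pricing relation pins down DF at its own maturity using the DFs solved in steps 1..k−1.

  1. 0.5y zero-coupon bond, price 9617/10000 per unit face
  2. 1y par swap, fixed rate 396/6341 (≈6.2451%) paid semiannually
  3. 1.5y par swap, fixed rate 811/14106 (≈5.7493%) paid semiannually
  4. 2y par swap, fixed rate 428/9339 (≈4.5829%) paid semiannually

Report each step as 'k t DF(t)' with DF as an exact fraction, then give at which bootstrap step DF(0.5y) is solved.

step 1 [0.5y] zero: DF = P = 9617/10000 ≈ 0.961700
step 2 [1y] swap r/2=198/6341: DF=(1 − 198/6341·(0.961700))/(1+198/6341) = 4703/5000 ≈ 0.940600
step 3 [1.5y] swap r/2=811/28212: DF=(1 − 811/28212·(0.961700+0.940600))/(1+811/28212) = 9189/10000 ≈ 0.918900
step 4 [2y] swap r/2=214/9339: DF=(1 − 214/9339·(0.961700+0.940600+0.918900))/(1+214/9339) = 1143/1250 ≈ 0.914400

1 1/2 9617/10000
2 1 4703/5000
3 3/2 9189/10000
4 2 1143/1250
DF(0.5y) is solved at step 1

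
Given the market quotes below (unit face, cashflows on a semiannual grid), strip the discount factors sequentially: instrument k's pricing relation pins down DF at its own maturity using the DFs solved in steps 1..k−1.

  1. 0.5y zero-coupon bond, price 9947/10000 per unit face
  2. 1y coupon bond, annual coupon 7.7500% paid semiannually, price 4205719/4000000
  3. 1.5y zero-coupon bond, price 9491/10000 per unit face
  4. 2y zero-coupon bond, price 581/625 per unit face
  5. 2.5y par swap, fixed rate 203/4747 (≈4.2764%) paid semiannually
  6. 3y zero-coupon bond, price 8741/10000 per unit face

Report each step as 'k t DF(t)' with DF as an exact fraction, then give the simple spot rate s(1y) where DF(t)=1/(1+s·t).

step 1 [0.5y] zero: DF = P = 9947/10000 ≈ 0.994700
step 2 [1y] bond c/2=31/800: DF=(4205719/4000000 − 31/800·(0.994700))/(1+31/800) = 9751/10000 ≈ 0.975100
step 3 [1.5y] zero: DF = P = 9491/10000 ≈ 0.949100
step 4 [2y] zero: DF = P = 581/625 ≈ 0.929600
step 5 [2.5y] swap r/2=203/9494: DF=(1 − 203/9494·(0.994700+0.975100+0.949100+0.929600))/(1+203/9494) = 1797/2000 ≈ 0.898500
step 6 [3y] zero: DF = P = 8741/10000 ≈ 0.874100

1 1/2 9947/10000
2 1 9751/10000
3 3/2 9491/10000
4 2 581/625
5 5/2 1797/2000
6 3 8741/10000
s(1y) = (1/(9751/10000) − 1)/(1) = 249/9751 ≈ 2.5536%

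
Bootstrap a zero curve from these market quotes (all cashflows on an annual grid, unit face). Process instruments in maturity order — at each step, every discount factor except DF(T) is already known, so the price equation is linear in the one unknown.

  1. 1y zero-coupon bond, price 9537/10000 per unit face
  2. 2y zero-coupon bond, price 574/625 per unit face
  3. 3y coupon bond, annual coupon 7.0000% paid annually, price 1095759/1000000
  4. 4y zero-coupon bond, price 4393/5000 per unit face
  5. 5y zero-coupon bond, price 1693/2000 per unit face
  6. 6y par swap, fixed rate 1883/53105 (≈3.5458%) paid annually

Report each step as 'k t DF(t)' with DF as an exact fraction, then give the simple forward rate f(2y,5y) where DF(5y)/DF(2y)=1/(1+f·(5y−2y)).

step 1 [1y] zero: DF = P = 9537/10000 ≈ 0.953700
step 2 [2y] zero: DF = P = 574/625 ≈ 0.918400
step 3 [3y] bond c/1=7/100: DF=(1095759/1000000 − 7/100·(0.953700+0.918400))/(1+7/100) = 1127/1250 ≈ 0.901600
step 4 [4y] zero: DF = P = 4393/5000 ≈ 0.878600
step 5 [5y] zero: DF = P = 1693/2000 ≈ 0.846500
step 6 [6y] swap r/1=1883/53105: DF=(1 − 1883/53105·(0.953700+0.918400+0.901600+0.878600+0.846500))/(1+1883/53105) = 8117/10000 ≈ 0.811700

1 1 9537/10000
2 2 574/625
3 3 1127/1250
4 4 4393/5000
5 5 1693/2000
6 6 8117/10000
f(2y,5y) = ((574/625)/(1693/2000) − 1)/(3) = 719/25395 ≈ 2.8313%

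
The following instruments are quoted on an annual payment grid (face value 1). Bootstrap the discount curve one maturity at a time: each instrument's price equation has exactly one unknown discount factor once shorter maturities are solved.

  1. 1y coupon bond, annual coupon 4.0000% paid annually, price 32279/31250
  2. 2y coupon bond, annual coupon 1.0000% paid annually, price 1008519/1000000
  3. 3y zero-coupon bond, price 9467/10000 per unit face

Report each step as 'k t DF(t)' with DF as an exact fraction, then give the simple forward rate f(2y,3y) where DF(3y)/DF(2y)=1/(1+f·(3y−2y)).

step 1 [1y] bond c/1=1/25: DF=(32279/31250 − 1/25·(0))/(1+1/25) = 2483/2500 ≈ 0.993200
step 2 [2y] bond c/1=1/100: DF=(1008519/1000000 − 1/100·(0.993200))/(1+1/100) = 9887/10000 ≈ 0.988700
step 3 [3y] zero: DF = P = 9467/10000 ≈ 0.946700

1 1 2483/2500
2 2 9887/10000
3 3 9467/10000
f(2y,3y) = ((9887/10000)/(9467/10000) − 1)/(1) = 420/9467 ≈ 4.4365%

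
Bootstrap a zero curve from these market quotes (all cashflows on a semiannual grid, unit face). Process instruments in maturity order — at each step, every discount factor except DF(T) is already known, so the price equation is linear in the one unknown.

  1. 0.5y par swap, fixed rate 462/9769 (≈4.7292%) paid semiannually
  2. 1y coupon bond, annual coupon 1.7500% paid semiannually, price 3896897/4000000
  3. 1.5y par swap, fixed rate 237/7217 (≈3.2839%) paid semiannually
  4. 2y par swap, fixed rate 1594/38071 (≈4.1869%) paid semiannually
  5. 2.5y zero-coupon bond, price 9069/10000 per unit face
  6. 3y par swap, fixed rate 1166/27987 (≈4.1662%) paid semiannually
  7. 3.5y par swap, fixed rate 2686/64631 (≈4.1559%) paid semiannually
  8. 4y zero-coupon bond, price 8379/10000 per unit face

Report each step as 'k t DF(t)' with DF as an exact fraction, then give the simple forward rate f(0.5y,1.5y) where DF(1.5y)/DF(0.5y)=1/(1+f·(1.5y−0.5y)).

1 1/2 9769/10000
2 1 9573/10000
3 3/2 4763/5000
4 2 9203/10000
5 5/2 9069/10000
6 3 4417/5000
7 7/2 8657/10000
8 4 8379/10000
f(0.5y,1.5y) = ((9769/10000)/(4763/5000) − 1)/(1) = 243/9526 ≈ 2.5509%

step 1 [0.5y] swap r/2=231/9769: DF=(1 − 231/9769·(0))/(1+231/9769) = 9769/10000 ≈ 0.976900
step 2 [1y] bond c/2=7/800: DF=(3896897/4000000 − 7/800·(0.976900))/(1+7/800) = 9573/10000 ≈ 0.957300
step 3 [1.5y] swap r/2=237/14434: DF=(1 − 237/14434·(0.976900+0.957300))/(1+237/14434) = 4763/5000 ≈ 0.952600
step 4 [2y] swap r/2=797/38071: DF=(1 − 797/38071·(0.976900+0.957300+0.952600))/(1+797/38071) = 9203/10000 ≈ 0.920300
step 5 [2.5y] zero: DF = P = 9069/10000 ≈ 0.906900
step 6 [3y] swap r/2=583/27987: DF=(1 − 583/27987·(0.976900+0.957300+0.952600+0.920300+0.906900))/(1+583/27987) = 4417/5000 ≈ 0.883400
step 7 [3.5y] swap r/2=1343/64631: DF=(1 − 1343/64631·(0.976900+0.957300+0.952600+0.920300+0.906900+0.883400))/(1+1343/64631) = 8657/10000 ≈ 0.865700
step 8 [4y] zero: DF = P = 8379/10000 ≈ 0.837900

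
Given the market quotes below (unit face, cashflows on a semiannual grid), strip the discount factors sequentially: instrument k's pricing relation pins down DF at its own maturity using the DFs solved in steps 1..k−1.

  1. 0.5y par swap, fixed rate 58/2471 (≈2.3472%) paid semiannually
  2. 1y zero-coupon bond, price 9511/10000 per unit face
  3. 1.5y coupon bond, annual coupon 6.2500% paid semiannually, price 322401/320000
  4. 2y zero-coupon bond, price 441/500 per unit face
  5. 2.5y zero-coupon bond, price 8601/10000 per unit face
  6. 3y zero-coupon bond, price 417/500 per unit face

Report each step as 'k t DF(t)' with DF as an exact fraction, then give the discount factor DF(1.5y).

step 1 [0.5y] swap r/2=29/2471: DF=(1 − 29/2471·(0))/(1+29/2471) = 2471/2500 ≈ 0.988400
step 2 [1y] zero: DF = P = 9511/10000 ≈ 0.951100
step 3 [1.5y] bond c/2=1/32: DF=(322401/320000 − 1/32·(0.988400+0.951100))/(1+1/32) = 4591/5000 ≈ 0.918200
step 4 [2y] zero: DF = P = 441/500 ≈ 0.882000
step 5 [2.5y] zero: DF = P = 8601/10000 ≈ 0.860100
step 6 [3y] zero: DF = P = 417/500 ≈ 0.834000

1 1/2 2471/2500
2 1 9511/10000
3 3/2 4591/5000
4 2 441/500
5 5/2 8601/10000
6 3 417/500
DF(1.5y) = 4591/5000 ≈ 0.918200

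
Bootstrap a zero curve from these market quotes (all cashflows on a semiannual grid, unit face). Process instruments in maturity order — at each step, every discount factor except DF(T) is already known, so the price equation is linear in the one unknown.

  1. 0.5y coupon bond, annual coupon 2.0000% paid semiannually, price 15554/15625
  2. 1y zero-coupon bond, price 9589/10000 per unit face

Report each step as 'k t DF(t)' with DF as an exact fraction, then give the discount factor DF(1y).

1 1/2 616/625
2 1 9589/10000
DF(1y) = 9589/10000 ≈ 0.958900

step 1 [0.5y] bond c/2=1/100: DF=(15554/15625 − 1/100·(0))/(1+1/100) = 616/625 ≈ 0.985600
step 2 [1y] zero: DF = P = 9589/10000 ≈ 0.958900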